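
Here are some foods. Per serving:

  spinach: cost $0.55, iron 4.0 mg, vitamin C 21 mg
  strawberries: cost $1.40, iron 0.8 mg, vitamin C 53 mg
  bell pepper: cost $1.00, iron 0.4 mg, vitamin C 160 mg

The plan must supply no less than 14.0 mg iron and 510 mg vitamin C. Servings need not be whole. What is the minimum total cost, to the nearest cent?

With two linear requirements the optimum uses one or two foods; enumerate the corners.
spinach only: max(14.0/4.0, 510/21) = 24.29 servings → $13.36.
strawberries only: max(14.0/0.8, 510/53) = 17.5 servings → $24.50.
bell pepper only: max(14.0/0.4, 510/160) = 35 servings → $35.00.
spinach + strawberries with both tight: 1.711 servings and 8.945 servings → $13.46.
spinach + bell pepper with both tight: 3.224 servings and 2.764 servings → $4.54.
strawberries + bell pepper: intersection lies outside the first quadrant.
The minimum over all feasible corners is $4.54.

$4.54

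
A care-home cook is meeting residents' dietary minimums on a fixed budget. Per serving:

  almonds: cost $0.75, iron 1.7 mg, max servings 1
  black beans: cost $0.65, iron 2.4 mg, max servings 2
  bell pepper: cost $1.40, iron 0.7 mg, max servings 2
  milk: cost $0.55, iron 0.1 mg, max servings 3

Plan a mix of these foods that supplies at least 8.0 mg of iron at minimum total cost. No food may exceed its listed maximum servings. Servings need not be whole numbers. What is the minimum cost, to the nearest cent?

Cost per mg of iron: black beans $0.2708, almonds $0.4412, bell pepper $2.0000, milk $5.5000.
Take 2 servings of black beans: +4.8 mg iron for $1.30 (total $1.30, still need 3.2 mg).
Take 1 serving of almonds: +1.7 mg iron for $0.75 (total $2.05, still need 1.5 mg).
Take 2 servings of bell pepper: +1.4 mg iron for $2.80 (total $4.85, still need 0.1 mg).
Take 1 serving of milk: +0.1 mg iron for $0.55 (total $5.40, still need 0.0 mg).
Filling from the cheapest source first is optimal under one linear minimum: $5.40.

$5.40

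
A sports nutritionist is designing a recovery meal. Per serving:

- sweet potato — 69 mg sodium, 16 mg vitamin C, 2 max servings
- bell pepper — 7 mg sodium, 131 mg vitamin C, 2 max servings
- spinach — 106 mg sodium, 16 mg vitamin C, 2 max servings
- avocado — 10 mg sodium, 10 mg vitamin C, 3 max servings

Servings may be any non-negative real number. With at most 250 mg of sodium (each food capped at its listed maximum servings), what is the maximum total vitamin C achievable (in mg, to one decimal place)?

334.3 mg

Vitamin C per mg sodium: bell pepper 18.71, avocado 1, sweet potato 0.2319, spinach 0.1509.
Take 2 servings of bell pepper: uses 14 mg sodium, +262.0 mg vitamin C (running total 262.0 mg).
Take 3 servings of avocado: uses 30 mg sodium, +30.0 mg vitamin C (running total 292.0 mg).
Take 2 servings of sweet potato: uses 138 mg sodium, +32.0 mg vitamin C (running total 324.0 mg).
Take 0.6415 servings of spinach: uses 68 mg sodium, +10.3 mg vitamin C (running total 334.3 mg).
Greedy by best ratio exhausts the sodium allowance optimally: 334.3 mg.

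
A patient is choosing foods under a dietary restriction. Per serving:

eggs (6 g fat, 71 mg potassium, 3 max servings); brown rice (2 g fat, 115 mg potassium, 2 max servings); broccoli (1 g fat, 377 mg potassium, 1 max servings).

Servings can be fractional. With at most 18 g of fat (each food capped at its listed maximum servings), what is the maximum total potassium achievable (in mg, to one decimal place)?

Potassium per g fat: broccoli 377, brown rice 57.5, eggs 11.83.
Take 1 serving of broccoli: uses 1 g fat, +377.0 mg potassium (running total 377.0 mg).
Take 2 servings of brown rice: uses 4 g fat, +230.0 mg potassium (running total 607.0 mg).
Take 2.167 servings of eggs: uses 13 g fat, +153.8 mg potassium (running total 760.8 mg).
Filling greedily by potassium-per-g fat is optimal for one linear limit, giving 760.8 mg.

760.8 mg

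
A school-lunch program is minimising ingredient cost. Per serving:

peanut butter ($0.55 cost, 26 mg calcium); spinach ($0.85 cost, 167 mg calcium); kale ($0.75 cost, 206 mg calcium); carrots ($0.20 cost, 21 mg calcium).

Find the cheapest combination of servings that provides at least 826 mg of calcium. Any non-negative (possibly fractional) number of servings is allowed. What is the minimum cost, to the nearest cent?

$3.01

Cost per mg of calcium: kale $0.0036, spinach $0.0051, carrots $0.0095, peanut butter $0.0212.
With no serving limits, use only kale: 826 mg / 206 mg = 4.01 servings × $0.75 = $3.01.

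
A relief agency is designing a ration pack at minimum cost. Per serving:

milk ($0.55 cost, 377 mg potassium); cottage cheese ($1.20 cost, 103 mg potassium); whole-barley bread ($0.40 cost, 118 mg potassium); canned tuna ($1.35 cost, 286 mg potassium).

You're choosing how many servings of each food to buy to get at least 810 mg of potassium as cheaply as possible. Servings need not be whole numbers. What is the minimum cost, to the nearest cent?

$1.18

Cost per mg of potassium: milk $0.0015, whole-barley bread $0.0034, canned tuna $0.0047, cottage cheese $0.0117.
With no serving limits, use only milk: 810 mg / 377 mg = 2.149 servings × $0.55 = $1.18.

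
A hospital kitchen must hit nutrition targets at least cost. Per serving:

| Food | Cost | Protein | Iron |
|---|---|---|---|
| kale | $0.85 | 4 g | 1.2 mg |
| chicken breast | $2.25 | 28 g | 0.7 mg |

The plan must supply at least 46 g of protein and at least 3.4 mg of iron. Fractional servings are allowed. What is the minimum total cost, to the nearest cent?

$4.78

Two binding constraints pin down two serving amounts, so the optimal mix uses at most two foods. The candidates are each food alone (scaled to the tighter of protein/iron) and each pair with both constraints tight.
kale only: max(46/4, 3.4/1.2) = 11.5 servings → $9.78.
chicken breast only: max(46/28, 3.4/0.7) = 4.857 servings → $10.93.
kale + chicken breast with both tight: 2.045 servings and 1.351 servings → $4.78.
So the least-cost plan costs $4.78.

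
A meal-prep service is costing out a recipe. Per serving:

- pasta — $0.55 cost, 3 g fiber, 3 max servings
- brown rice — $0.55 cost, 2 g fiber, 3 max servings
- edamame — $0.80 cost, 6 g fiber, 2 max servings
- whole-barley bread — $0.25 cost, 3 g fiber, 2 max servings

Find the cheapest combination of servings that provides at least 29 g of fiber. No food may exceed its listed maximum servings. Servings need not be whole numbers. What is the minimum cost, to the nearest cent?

Cost per g of fiber: whole-barley bread $0.0833, edamame $0.1333, pasta $0.1833, brown rice $0.2750.
Take 2 servings of whole-barley bread: +6.0 g fiber for $0.50 (total $0.50, still need 23.0 g).
Take 2 servings of edamame: +12.0 g fiber for $1.60 (total $2.10, still need 11.0 g).
Take 3 servings of pasta: +9.0 g fiber for $1.65 (total $3.75, still need 2.0 g).
Take 1 serving of brown rice: +2.0 g fiber for $0.55 (total $4.30, still need 0.0 g).
Filling from the cheapest source first is optimal under one linear minimum: $4.30.

$4.30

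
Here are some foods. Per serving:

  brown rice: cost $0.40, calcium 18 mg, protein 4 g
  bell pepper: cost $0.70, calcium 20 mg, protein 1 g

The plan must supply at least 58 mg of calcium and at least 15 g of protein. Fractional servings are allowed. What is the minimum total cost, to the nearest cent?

Check every corner: each single food scaled to meet both minima, and each pair solved so both constraints bind.
brown rice only: max(58/18, 15/4) = 3.75 servings → $1.50.
bell pepper only: max(58/20, 15/1) = 15 servings → $10.50.
brown rice + bell pepper with both targets exact would need a negative amount; discard.
Cheapest feasible corner: $1.50.

$1.50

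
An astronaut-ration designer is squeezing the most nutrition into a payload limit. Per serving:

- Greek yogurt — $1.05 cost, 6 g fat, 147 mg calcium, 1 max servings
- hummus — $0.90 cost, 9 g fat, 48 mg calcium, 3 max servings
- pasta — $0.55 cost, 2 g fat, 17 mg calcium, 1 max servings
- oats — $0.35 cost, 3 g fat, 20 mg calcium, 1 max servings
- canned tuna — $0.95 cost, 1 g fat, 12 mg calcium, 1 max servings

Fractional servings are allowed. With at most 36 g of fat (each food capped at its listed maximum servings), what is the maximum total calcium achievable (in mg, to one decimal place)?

Calcium per g fat: Greek yogurt 24.5, canned tuna 12, pasta 8.5, oats 6.667, hummus 5.333.
Take 1 serving of Greek yogurt: uses 6 g fat, +147.0 mg calcium (running total 147.0 mg).
Take 1 serving of canned tuna: uses 1 g fat, +12.0 mg calcium (running total 159.0 mg).
Take 1 serving of pasta: uses 2 g fat, +17.0 mg calcium (running total 176.0 mg).
Take 1 serving of oats: uses 3 g fat, +20.0 mg calcium (running total 196.0 mg).
Take 2.667 servings of hummus: uses 24 g fat, +128.0 mg calcium (running total 324.0 mg).
Filling greedily by calcium-per-g fat is optimal for one linear limit, giving 324.0 mg.

324.0 mg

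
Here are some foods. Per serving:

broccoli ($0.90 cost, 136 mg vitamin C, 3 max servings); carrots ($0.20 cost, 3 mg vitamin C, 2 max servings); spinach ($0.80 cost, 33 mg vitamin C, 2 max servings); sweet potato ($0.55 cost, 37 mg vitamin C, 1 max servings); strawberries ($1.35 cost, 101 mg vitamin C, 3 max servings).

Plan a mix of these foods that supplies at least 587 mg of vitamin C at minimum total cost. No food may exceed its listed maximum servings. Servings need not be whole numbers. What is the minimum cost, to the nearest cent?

Cost per mg of vitamin C: broccoli $0.0066, strawberries $0.0134, sweet potato $0.0149, spinach $0.0242, carrots $0.0667.
Take 3 servings of broccoli: +408.0 mg vitamin C for $2.70 (total $2.70, still need 179.0 mg).
Take 1.772 servings of strawberries: +179.0 mg vitamin C for $2.39 (total $5.09, still need 0.0 mg).
Greedy by cheapest-per-mg is optimal for a single linear constraint, so the minimum cost is $5.09.

$5.09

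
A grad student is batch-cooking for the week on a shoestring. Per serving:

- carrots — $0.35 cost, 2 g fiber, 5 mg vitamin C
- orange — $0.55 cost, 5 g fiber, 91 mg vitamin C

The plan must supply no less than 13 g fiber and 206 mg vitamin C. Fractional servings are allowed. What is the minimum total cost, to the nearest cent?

Compare the cost at each extreme point of the feasible region.
carrots only: max(13/2, 206/5) = 41.2 servings → $14.42.
orange only: max(13/5, 206/91) = 2.6 servings → $1.43.
carrots + orange with both tight: 0.9745 servings and 2.21 servings → $1.56.
Cheapest feasible corner: $1.43.

$1.43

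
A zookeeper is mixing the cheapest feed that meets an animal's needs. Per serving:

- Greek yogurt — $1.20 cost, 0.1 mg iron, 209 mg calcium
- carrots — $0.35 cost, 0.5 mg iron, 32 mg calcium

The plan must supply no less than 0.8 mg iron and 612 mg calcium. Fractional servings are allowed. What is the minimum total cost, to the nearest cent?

Compare the cost at each extreme point of the feasible region.
Greek yogurt only: max(0.8/0.1, 612/209) = 8 servings → $9.60.
carrots only: max(0.8/0.5, 612/32) = 19.12 servings → $6.69.
Greek yogurt + carrots with both tight: 2.768 servings and 1.046 servings → $3.69.
The minimum over all feasible corners is $3.69.

$3.69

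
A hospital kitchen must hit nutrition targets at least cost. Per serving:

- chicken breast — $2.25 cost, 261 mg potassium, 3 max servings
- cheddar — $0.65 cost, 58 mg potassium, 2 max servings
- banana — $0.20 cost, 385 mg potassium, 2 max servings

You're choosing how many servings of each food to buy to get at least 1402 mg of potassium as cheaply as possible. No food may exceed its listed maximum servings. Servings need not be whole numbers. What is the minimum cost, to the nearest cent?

$5.85

Cost per mg of potassium: banana $0.0005, chicken breast $0.0086, cheddar $0.0112.
Take 2 servings of banana: +770.0 mg potassium for $0.40 (total $0.40, still need 632.0 mg).
Take 2.421 servings of chicken breast: +632.0 mg potassium for $5.45 (total $5.85, still need 0.0 mg).
Filling from the cheapest source first is optimal under one linear minimum: $5.85.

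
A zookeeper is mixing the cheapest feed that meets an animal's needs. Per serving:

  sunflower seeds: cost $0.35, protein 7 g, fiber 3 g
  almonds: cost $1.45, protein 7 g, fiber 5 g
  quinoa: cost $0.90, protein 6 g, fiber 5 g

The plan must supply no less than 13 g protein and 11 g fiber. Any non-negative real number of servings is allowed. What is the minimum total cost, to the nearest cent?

$1.28

Two binding constraints pin down two serving amounts, so the optimal mix uses at most two foods. The candidates are each food alone (scaled to the tighter of protein/fiber) and each pair with both constraints tight.
sunflower seeds only: max(13/7, 11/3) = 3.667 servings → $1.28.
almonds only: max(13/7, 11/5) = 2.2 servings → $3.19.
quinoa only: max(13/6, 11/5) = 2.2 servings → $1.98.
sunflower seeds + almonds: intersection lies outside the first quadrant.
sunflower seeds + quinoa: the both-tight solution has a negative serving — not a feasible corner.
almonds + quinoa with both targets exact would need a negative amount; discard.
So the least-cost plan costs $1.28.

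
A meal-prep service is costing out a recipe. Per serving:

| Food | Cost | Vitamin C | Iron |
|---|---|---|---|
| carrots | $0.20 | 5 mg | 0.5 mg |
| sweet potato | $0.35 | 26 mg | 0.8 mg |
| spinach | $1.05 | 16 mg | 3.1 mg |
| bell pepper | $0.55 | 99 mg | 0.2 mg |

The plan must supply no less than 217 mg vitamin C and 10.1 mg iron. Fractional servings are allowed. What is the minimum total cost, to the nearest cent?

carrots only: max(217/5, 10.1/0.5) = 43.4 servings → $8.68.
sweet potato only: max(217/26, 10.1/0.8) = 12.62 servings → $4.42.
spinach only: max(217/16, 10.1/3.1) = 13.56 servings → $14.24.
bell pepper only: max(217/99, 10.1/0.2) = 50.5 servings → $27.77.
carrots + sweet potato with both tight: 9.889 servings and 6.444 servings → $4.23.
carrots + spinach: intersection lies outside the first quadrant.
carrots + bell pepper with both tight: 19.72 servings and 1.196 servings → $4.60.
sweet potato + spinach with both tight: 7.538 servings and 1.313 servings → $4.02.
sweet potato + bell pepper: intersection lies outside the first quadrant.
spinach + bell pepper with both tight: 3.149 servings and 1.683 servings → $4.23.
The minimum over all feasible corners is $4.02.

$4.02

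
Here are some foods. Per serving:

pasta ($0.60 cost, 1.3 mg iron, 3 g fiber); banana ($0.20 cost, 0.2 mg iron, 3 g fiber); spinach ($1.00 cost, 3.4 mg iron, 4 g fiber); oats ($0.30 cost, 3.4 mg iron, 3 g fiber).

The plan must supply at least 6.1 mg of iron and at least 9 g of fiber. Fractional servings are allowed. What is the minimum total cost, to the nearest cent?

$0.77

The cheapest plan sits at a corner of the feasible region — with two constraints it uses at most two foods.
pasta only: max(6.1/1.3, 9/3) = 4.692 servings → $2.82.
banana only: max(6.1/0.2, 9/3) = 30.5 servings → $6.10.
spinach only: max(6.1/3.4, 9/4) = 2.25 servings → $2.25.
oats only: max(6.1/3.4, 9/3) = 3 servings → $0.90.
pasta + banana: intersection lies outside the first quadrant.
pasta + spinach with both tight: 1.24 servings and 1.32 servings → $2.06.
pasta + oats with both tight: 1.952 servings and 1.048 servings → $1.49.
banana + spinach with both tight: 0.6596 servings and 1.755 servings → $1.89.
banana + oats with both tight: 1.281 servings and 1.719 servings → $0.77.
spinach + oats with both targets exact would need a negative amount; discard.
So the least-cost plan costs $0.77.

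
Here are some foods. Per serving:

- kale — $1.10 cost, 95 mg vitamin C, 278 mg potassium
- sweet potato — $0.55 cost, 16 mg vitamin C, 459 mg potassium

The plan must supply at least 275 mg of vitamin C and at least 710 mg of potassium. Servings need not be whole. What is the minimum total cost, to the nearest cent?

$3.18

With two linear requirements the optimum uses one or two foods; enumerate the corners.
kale only: max(275/95, 710/278) = 2.895 servings → $3.18.
sweet potato only: max(275/16, 710/459) = 17.19 servings → $9.45.
kale + sweet potato: the both-tight solution has a negative serving — not a feasible corner.
Cheapest feasible corner: $3.18.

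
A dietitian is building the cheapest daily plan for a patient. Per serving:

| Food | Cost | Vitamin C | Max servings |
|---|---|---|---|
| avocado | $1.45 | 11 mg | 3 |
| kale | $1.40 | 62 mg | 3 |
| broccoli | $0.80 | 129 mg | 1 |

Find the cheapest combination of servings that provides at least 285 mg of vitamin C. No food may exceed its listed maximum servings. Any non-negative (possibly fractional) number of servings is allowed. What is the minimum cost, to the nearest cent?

Cost per mg of vitamin C: broccoli $0.0062, kale $0.0226, avocado $0.1318.
Take 1 serving of broccoli: +129.0 mg vitamin C for $0.80 (total $0.80, still need 156.0 mg).
Take 2.516 servings of kale: +156.0 mg vitamin C for $3.52 (total $4.32, still need 0.0 mg).
Filling from the cheapest source first is optimal under one linear minimum: $4.32.

$4.32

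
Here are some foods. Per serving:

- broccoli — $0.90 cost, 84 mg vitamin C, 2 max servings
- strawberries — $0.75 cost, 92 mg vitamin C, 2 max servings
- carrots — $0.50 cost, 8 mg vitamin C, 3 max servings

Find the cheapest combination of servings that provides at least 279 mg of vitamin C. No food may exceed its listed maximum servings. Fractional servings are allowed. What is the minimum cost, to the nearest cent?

Cost per mg of vitamin C: strawberries $0.0082, broccoli $0.0107, carrots $0.0625.
Take 2 servings of strawberries: +184.0 mg vitamin C for $1.50 (total $1.50, still need 95.0 mg).
Take 1.131 servings of broccoli: +95.0 mg vitamin C for $1.02 (total $2.52, still need 0.0 mg).
Greedy by cheapest-per-mg is optimal for a single linear constraint, so the minimum cost is $2.52.

$2.52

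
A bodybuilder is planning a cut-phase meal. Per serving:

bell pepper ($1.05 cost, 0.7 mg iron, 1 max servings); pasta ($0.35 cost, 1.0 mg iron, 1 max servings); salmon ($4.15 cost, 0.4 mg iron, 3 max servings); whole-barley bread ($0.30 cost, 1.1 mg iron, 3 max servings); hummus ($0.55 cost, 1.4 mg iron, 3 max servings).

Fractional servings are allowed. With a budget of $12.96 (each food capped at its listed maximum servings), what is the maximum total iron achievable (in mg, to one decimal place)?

10.1 mg

Iron per dollar: whole-barley bread 3.667, pasta 2.857, hummus 2.545, bell pepper 0.6667, salmon 0.09639.
Take 3 servings of whole-barley bread: spends $0.90, +3.3 mg iron (running total 3.3 mg).
Take 1 serving of pasta: spends $0.35, +1.0 mg iron (running total 4.3 mg).
Take 3 servings of hummus: spends $1.65, +4.2 mg iron (running total 8.5 mg).
Take 1 serving of bell pepper: spends $1.05, +0.7 mg iron (running total 9.2 mg).
Take 2.171 servings of salmon: spends $9.01, +0.9 mg iron (running total 10.1 mg).
Greedy by best ratio exhausts the cost allowance optimally: 10.1 mg.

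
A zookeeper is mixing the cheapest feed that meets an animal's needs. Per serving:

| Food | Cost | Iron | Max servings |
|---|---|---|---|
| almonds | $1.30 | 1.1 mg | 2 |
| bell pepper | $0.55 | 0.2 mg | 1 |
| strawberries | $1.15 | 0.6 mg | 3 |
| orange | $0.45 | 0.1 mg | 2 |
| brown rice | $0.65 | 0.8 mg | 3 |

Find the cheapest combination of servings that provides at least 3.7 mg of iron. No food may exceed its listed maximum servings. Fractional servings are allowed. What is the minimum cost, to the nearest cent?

$3.49

Cost per mg of iron: brown rice $0.8125, almonds $1.1818, strawberries $1.9167, bell pepper $2.7500, orange $4.5000.
Take 3 servings of brown rice: +2.4 mg iron for $1.95 (total $1.95, still need 1.3 mg).
Take 1.182 servings of almonds: +1.3 mg iron for $1.54 (total $3.49, still need 0.0 mg).
Greedy by cheapest-per-mg is optimal for a single linear constraint, so the minimum cost is $3.49.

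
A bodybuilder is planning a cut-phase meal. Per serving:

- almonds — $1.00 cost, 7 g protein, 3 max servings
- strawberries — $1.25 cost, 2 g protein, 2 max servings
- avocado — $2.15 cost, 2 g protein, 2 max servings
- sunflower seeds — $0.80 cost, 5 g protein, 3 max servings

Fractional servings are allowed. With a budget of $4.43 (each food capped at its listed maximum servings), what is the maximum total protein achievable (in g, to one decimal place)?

29.9 g

Protein per dollar: almonds 7, sunflower seeds 6.25, strawberries 1.6, avocado 0.9302.
Take 3 servings of almonds: spends $3.00, +21.0 g protein (running total 21.0 g).
Take 1.788 servings of sunflower seeds: spends $1.43, +8.9 g protein (running total 29.9 g).
Greedy by best ratio exhausts the cost allowance optimally: 29.9 g.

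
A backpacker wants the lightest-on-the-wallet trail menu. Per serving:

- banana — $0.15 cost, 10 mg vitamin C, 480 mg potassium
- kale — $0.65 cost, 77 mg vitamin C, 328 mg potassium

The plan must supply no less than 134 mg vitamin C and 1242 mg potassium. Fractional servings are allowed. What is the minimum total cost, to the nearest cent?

$1.23

For a min-cost LP with two ≥-constraints, a basic feasible solution has at most two positive variables.
banana only: max(134/10, 1242/480) = 13.4 servings → $2.01.
kale only: max(134/77, 1242/328) = 3.787 servings → $2.46.
banana + kale with both tight: 1.535 servings and 1.541 servings → $1.23.
The minimum over all feasible corners is $1.23.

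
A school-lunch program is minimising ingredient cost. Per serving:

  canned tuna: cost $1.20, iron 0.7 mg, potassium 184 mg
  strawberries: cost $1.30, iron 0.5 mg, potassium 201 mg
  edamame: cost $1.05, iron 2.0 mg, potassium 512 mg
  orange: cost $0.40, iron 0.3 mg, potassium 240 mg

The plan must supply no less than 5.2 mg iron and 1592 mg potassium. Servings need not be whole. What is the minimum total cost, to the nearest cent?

Minimising a linear cost over {iron ≥ 5.2, potassium ≥ 1592, servings ≥ 0} — the optimum is at a vertex, using one or two foods.
canned tuna only: max(5.2/0.7, 1592/184) = 8.652 servings → $10.38.
strawberries only: max(5.2/0.5, 1592/201) = 10.4 servings → $13.52.
edamame only: max(5.2/2.0, 1592/512) = 3.109 servings → $3.26.
orange only: max(5.2/0.3, 1592/240) = 17.33 servings → $6.93.
canned tuna + strawberries with both tight: 5.117 servings and 3.236 servings → $10.35.
canned tuna + edamame: intersection lies outside the first quadrant.
canned tuna + orange with both tight: 6.83 servings and 1.397 servings → $8.75.
strawberries + edamame with both tight: 3.573 servings and 1.707 servings → $6.44.
strawberries + orange: the both-tight solution has a negative serving — not a feasible corner.
edamame + orange with both tight: 2.36 servings and 1.598 servings → $3.12.
The minimum over all feasible corners is $3.12.

$3.12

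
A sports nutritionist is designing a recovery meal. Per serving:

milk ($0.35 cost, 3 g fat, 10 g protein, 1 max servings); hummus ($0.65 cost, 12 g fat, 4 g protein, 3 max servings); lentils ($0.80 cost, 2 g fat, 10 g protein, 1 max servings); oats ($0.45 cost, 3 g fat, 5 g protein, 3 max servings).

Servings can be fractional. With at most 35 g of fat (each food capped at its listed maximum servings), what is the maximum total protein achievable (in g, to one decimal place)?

Protein per g fat: lentils 5, milk 3.333, oats 1.667, hummus 0.3333.
Take 1 serving of lentils: uses 2 g fat, +10.0 g protein (running total 10.0 g).
Take 1 serving of milk: uses 3 g fat, +10.0 g protein (running total 20.0 g).
Take 3 servings of oats: uses 9 g fat, +15.0 g protein (running total 35.0 g).
Take 1.75 servings of hummus: uses 21 g fat, +7.0 g protein (running total 42.0 g).
Filling greedily by protein-per-g fat is optimal for one linear limit, giving 42.0 g.

42.0 g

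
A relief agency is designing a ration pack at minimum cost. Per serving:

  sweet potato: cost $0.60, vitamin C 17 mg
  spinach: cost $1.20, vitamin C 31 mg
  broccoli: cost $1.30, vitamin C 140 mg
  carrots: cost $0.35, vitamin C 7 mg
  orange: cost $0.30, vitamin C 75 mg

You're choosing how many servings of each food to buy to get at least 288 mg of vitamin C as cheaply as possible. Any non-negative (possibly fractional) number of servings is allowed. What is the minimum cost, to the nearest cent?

$1.15

Cost per mg of vitamin C: orange $0.0040, broccoli $0.0093, sweet potato $0.0353, spinach $0.0387, carrots $0.0500.
With no serving limits, use only orange: 288 mg / 75 mg = 3.84 servings × $0.30 = $1.15.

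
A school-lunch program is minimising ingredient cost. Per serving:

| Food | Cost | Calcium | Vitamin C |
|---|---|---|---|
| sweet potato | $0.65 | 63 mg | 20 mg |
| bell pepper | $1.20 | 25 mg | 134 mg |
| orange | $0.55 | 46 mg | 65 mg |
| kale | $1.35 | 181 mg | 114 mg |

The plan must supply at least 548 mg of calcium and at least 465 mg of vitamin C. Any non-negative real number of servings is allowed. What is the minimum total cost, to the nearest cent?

$4.78

With two linear requirements the optimum uses one or two foods; enumerate the corners.
sweet potato only: max(548/63, 465/20) = 23.25 servings → $15.11.
bell pepper only: max(548/25, 465/134) = 21.92 servings → $26.30.
orange only: max(548/46, 465/65) = 11.91 servings → $6.55.
kale only: max(548/181, 465/114) = 4.079 servings → $5.51.
sweet potato + bell pepper with both tight: 7.782 servings and 2.309 servings → $7.83.
sweet potato + orange with both tight: 4.482 servings and 5.775 servings → $6.09.
sweet potato + kale: intersection lies outside the first quadrant.
bell pepper + orange: intersection lies outside the first quadrant.
bell pepper + kale with both tight: 1.014 servings and 2.888 servings → $5.11.
orange + kale with both tight: 3.327 servings and 2.182 servings → $4.78.
So the least-cost plan costs $4.78.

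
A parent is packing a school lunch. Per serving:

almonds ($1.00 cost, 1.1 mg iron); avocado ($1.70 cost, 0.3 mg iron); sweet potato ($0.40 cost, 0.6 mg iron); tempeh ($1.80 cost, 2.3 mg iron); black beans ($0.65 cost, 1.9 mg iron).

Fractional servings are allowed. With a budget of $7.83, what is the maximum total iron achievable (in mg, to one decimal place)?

Iron per dollar: black beans 2.923, sweet potato 1.5, tempeh 1.278, almonds 1.1, avocado 0.1765.
With no serving limits, spend the whole cost allowance on black beans: $7.83 / $0.65 × 1.9 mg = 22.9 mg.

22.9 mg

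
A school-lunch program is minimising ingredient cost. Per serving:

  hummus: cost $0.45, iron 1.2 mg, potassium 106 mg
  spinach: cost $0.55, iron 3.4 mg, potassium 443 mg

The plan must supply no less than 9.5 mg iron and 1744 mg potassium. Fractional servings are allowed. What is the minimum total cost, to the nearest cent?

Two binding constraints pin down two serving amounts, so the optimal mix uses at most two foods. The candidates are each food alone (scaled to the tighter of iron/potassium) and each pair with both constraints tight.
hummus only: max(9.5/1.2, 1744/106) = 16.45 servings → $7.40.
spinach only: max(9.5/3.4, 1744/443) = 3.937 servings → $2.17.
hummus + spinach: intersection lies outside the first quadrant.
The minimum over all feasible corners is $2.17.

$2.17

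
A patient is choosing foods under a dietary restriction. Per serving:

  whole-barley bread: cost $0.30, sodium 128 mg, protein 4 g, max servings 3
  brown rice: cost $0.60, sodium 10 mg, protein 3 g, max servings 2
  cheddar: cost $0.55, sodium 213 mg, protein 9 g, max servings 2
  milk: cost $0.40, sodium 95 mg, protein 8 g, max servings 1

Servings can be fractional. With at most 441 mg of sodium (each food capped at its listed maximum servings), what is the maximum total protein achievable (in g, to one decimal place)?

27.8 g

Protein per mg sodium: brown rice 0.3, milk 0.08421, cheddar 0.04225, whole-barley bread 0.03125.
Take 2 servings of brown rice: uses 20 mg sodium, +6.0 g protein (running total 6.0 g).
Take 1 serving of milk: uses 95 mg sodium, +8.0 g protein (running total 14.0 g).
Take 1.531 servings of cheddar: uses 326 mg sodium, +13.8 g protein (running total 27.8 g).
Filling greedily by protein-per-mg sodium is optimal for one linear limit, giving 27.8 g.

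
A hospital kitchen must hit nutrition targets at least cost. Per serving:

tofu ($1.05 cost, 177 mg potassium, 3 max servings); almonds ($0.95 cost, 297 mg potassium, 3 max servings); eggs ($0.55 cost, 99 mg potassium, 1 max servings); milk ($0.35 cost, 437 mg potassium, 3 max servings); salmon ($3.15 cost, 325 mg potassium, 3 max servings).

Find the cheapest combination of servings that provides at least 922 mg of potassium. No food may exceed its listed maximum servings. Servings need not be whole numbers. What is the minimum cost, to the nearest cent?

Cost per mg of potassium: milk $0.0008, almonds $0.0032, eggs $0.0056, tofu $0.0059, salmon $0.0097.
Take 2.11 servings of milk: +922.0 mg potassium for $0.74 (total $0.74, still need 0.0 mg).
Greedy by cheapest-per-mg is optimal for a single linear constraint, so the minimum cost is $0.74.

$0.74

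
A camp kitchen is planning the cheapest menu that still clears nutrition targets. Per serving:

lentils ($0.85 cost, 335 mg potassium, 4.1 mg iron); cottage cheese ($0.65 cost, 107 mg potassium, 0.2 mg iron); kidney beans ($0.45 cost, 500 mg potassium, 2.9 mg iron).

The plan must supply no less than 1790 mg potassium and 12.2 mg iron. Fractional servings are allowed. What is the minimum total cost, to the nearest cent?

$1.89

At the optimum either one food covers both requirements or two foods hit both targets exactly; no other combination can be cheaper.
lentils only: max(1790/335, 12.2/4.1) = 5.343 servings → $4.54.
cottage cheese only: max(1790/107, 12.2/0.2) = 61 servings → $39.65.
kidney beans only: max(1790/500, 12.2/2.9) = 4.207 servings → $1.89.
lentils + cottage cheese with both tight: 2.549 servings and 8.749 servings → $7.85.
lentils + kidney beans with both tight: 0.8428 servings and 3.015 servings → $2.07.
cottage cheese + kidney beans with both targets exact would need a negative amount; discard.
The minimum over all feasible corners is $1.89.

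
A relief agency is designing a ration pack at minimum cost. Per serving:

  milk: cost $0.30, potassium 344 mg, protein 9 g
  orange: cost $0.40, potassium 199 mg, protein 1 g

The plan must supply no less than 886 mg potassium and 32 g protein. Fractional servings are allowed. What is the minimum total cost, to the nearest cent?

$1.07

This is a tiny linear program; its minimum lies at a vertex of the feasible set. List the vertices and price them.
milk only: max(886/344, 32/9) = 3.556 servings → $1.07.
orange only: max(886/199, 32/1) = 32 servings → $12.80.
milk + orange: intersection lies outside the first quadrant.
Cheapest feasible corner: $1.07.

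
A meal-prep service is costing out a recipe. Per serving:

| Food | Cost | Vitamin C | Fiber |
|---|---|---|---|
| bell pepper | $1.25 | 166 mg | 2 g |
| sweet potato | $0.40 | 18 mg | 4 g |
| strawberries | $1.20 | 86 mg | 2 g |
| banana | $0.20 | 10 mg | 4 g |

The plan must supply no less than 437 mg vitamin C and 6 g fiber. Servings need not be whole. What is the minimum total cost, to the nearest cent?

A basic optimal solution has at most two foods positive. Try each food alone and each pair with both targets met exactly.
bell pepper only: max(437/166, 6/2) = 3 servings → $3.75.
sweet potato only: max(437/18, 6/4) = 24.28 servings → $9.71.
strawberries only: max(437/86, 6/2) = 5.081 servings → $6.10.
banana only: max(437/10, 6/4) = 43.7 servings → $8.74.
bell pepper + sweet potato with both tight: 2.611 servings and 0.1943 servings → $3.34.
bell pepper + strawberries with both tight: 2.237 servings and 0.7625 servings → $3.71.
bell pepper + banana with both tight: 2.621 servings and 0.1894 servings → $3.31.
sweet potato + strawberries with both targets exact would need a negative amount; discard.
sweet potato + banana with both targets exact would need a negative amount; discard.
strawberries + banana: intersection lies outside the first quadrant.
The minimum over all feasible corners is $3.31.

$3.31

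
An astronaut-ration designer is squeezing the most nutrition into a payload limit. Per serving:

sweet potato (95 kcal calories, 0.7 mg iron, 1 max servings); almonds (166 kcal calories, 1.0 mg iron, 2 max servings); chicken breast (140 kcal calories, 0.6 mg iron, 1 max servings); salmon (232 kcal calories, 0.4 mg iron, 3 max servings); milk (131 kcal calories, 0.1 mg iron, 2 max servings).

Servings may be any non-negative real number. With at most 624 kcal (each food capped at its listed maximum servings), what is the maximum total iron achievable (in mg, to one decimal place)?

3.4 mg

Iron per kcal: sweet potato 0.007368, almonds 0.006024, chicken breast 0.004286, salmon 0.001724, milk 0.0007634.
Take 1 serving of sweet potato: uses 95 kcal, +0.7 mg iron (running total 0.7 mg).
Take 2 servings of almonds: uses 332 kcal, +2.0 mg iron (running total 2.7 mg).
Take 1 serving of chicken breast: uses 140 kcal, +0.6 mg iron (running total 3.3 mg).
Take 0.2457 servings of salmon: uses 57 kcal, +0.1 mg iron (running total 3.4 mg).
Greedy by best ratio exhausts the calories allowance optimally: 3.4 mg.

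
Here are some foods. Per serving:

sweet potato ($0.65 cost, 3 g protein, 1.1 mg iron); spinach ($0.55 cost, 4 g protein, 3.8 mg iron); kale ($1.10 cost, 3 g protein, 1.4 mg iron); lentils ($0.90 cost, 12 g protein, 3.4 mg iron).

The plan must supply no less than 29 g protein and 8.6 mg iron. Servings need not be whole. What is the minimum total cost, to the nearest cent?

sweet potato only: max(29/3, 8.6/1.1) = 9.667 servings → $6.28.
spinach only: max(29/4, 8.6/3.8) = 7.25 servings → $3.99.
kale only: max(29/3, 8.6/1.4) = 9.667 servings → $10.63.
lentils only: max(29/12, 8.6/3.4) = 2.529 servings → $2.28.
sweet potato + spinach: the both-tight solution has a negative serving — not a feasible corner.
sweet potato + kale: intersection lies outside the first quadrant.
sweet potato + lentils with both tight: 1.533 servings and 2.033 servings → $2.83.
spinach + kale with both targets exact would need a negative amount; discard.
spinach + lentils with both tight: 0.1437 servings and 2.369 servings → $2.21.
kale + lentils with both tight: 0.697 servings and 2.242 servings → $2.78.
So the least-cost plan costs $2.21.

$2.21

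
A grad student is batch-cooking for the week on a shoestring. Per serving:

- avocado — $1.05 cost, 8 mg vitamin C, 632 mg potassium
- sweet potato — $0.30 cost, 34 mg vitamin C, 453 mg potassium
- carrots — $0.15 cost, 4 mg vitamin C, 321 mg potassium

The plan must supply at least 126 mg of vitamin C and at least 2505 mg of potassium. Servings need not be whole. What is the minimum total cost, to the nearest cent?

$1.47

Two binding constraints pin down two serving amounts, so the optimal mix uses at most two foods. The candidates are each food alone (scaled to the tighter of vitamin C/potassium) and each pair with both constraints tight.
avocado only: max(126/8, 2505/632) = 15.75 servings → $16.54.
sweet potato only: max(126/34, 2505/453) = 5.53 servings → $1.66.
carrots only: max(126/4, 2505/321) = 31.5 servings → $4.72.
avocado + sweet potato with both tight: 1.573 servings and 3.336 servings → $2.65.
avocado + carrots with both targets exact would need a negative amount; discard.
sweet potato + carrots with both tight: 3.343 servings and 3.086 servings → $1.47.
The minimum over all feasible corners is $1.47.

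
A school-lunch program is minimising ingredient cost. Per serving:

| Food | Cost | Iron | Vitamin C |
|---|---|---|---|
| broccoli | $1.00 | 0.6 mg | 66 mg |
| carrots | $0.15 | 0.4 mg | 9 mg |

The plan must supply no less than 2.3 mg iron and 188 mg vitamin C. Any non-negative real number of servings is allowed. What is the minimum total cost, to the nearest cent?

At the optimum either one food covers both requirements or two foods hit both targets exactly; no other combination can be cheaper.
broccoli only: max(2.3/0.6, 188/66) = 3.833 servings → $3.83.
carrots only: max(2.3/0.4, 188/9) = 20.89 servings → $3.13.
broccoli + carrots with both tight: 2.595 servings and 1.857 servings → $2.87.
The minimum over all feasible corners is $2.87.

$2.87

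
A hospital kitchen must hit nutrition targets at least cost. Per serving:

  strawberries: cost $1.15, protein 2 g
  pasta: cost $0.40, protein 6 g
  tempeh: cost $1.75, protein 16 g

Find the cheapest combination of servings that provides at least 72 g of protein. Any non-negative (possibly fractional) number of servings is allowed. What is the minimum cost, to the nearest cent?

$4.80

Cost per g of protein: pasta $0.0667, tempeh $0.1094, strawberries $0.5750.
With no serving limits, use only pasta: 72 g / 6 g = 12 servings × $0.40 = $4.80.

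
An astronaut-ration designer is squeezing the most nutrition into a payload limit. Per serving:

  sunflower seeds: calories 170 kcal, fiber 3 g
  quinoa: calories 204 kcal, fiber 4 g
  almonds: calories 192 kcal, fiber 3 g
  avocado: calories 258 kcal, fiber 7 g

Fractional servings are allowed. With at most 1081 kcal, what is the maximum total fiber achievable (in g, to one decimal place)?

Fiber per kcal: avocado 0.02713, quinoa 0.01961, sunflower seeds 0.01765, almonds 0.01562.
With no serving limits, spend the whole calories allowance on avocado: 1081 kcal / 258 kcal × 7 g = 29.3 g.

29.3 g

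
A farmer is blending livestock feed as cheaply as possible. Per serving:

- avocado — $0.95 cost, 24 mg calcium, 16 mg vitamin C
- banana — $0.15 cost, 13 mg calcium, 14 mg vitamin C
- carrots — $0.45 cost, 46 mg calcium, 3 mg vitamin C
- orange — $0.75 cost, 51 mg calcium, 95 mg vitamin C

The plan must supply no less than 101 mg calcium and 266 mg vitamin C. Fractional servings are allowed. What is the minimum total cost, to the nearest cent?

$2.10

With two linear requirements the optimum uses one or two foods; enumerate the corners.
avocado only: max(101/24, 266/16) = 16.62 servings → $15.79.
banana only: max(101/13, 266/14) = 19 servings → $2.85.
carrots only: max(101/46, 266/3) = 88.67 servings → $39.90.
orange only: max(101/51, 266/95) = 2.8 servings → $2.10.
avocado + banana with both targets exact would need a negative amount; discard.
avocado + carrots with both targets exact would need a negative amount; discard.
avocado + orange: intersection lies outside the first quadrant.
banana + carrots: intersection lies outside the first quadrant.
banana + orange with both targets exact would need a negative amount; discard.
carrots + orange with both targets exact would need a negative amount; discard.
So the least-cost plan costs $2.10.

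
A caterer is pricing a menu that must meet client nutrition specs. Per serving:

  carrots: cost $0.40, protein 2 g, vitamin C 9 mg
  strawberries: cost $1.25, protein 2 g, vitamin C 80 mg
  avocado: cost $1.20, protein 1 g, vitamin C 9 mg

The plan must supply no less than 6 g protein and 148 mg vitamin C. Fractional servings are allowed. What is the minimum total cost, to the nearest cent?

Two binding constraints pin down two serving amounts, so the optimal mix uses at most two foods. The candidates are each food alone (scaled to the tighter of protein/vitamin C) and each pair with both constraints tight.
carrots only: max(6/2, 148/9) = 16.44 servings → $6.58.
strawberries only: max(6/2, 148/80) = 3 servings → $3.75.
avocado only: max(6/1, 148/9) = 16.44 servings → $19.73.
carrots + strawberries with both tight: 1.296 servings and 1.704 servings → $2.65.
carrots + avocado with both targets exact would need a negative amount; discard.
strawberries + avocado with both tight: 1.516 servings and 2.968 servings → $5.46.
The minimum over all feasible corners is $2.65.

$2.65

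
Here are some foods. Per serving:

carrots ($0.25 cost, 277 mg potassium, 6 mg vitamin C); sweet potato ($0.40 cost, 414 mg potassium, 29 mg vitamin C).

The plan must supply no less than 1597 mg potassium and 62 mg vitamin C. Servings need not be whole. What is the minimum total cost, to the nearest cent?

$1.48

This is a tiny linear program; its minimum lies at a vertex of the feasible set. List the vertices and price them.
carrots only: max(1597/277, 62/6) = 10.33 servings → $2.58.
sweet potato only: max(1597/414, 62/29) = 3.857 servings → $1.54.
carrots + sweet potato with both tight: 3.72 servings and 1.368 servings → $1.48.
The minimum over all feasible corners is $1.48.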